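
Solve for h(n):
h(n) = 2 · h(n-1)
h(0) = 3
Pure geometric recurrence with ratio 2.
By induction h(n) = h(0) · (2)^n = 3 \cdot 2^{n}.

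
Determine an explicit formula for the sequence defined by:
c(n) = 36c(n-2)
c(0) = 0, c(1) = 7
Characteristic equation: x² - 36 = 0, which factors as (x - (-6))(x - (6)) = 0.
Roots r₁ = -6, r₂ = 6 (distinct).
General solution: c(n) = A·(-6)^n + B·(6)^n.
From c(0) = 0: A + B = 0.
From c(1) = 7: -6A + 6B = 7.
Solving: A = - \frac{7}{12}, B = \frac{7}{12}.
So c(n) = - \frac{7 \left(-6\right)^{n}}{12} + \frac{7 \cdot 6^{n}}{12}.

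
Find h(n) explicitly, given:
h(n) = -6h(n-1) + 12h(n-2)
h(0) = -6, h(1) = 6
Characteristic equation: x² + 6x - 12 = 0.
Discriminant Δ = (-6)² + 4·(12) = 84.
Roots r₁,₂ = (-6 ± √84)/2, so r₁ = -3 + \sqrt{21}, r₂ = - \sqrt{21} - 3.
General solution: h(n) = A·r₁^n + B·r₂^n.
From the initial conditions, A + B = -6 and r₁A + r₂B = 6.
Since r₁ - r₂ = √84: A = (6 - (-6)r₂)/√84 = -3 - \frac{2 \sqrt{21}}{7}, and B = -6 - A = -3 + \frac{2 \sqrt{21}}{7}.
So h(n) = \left(-3 - \frac{2 \sqrt{21}}{7}\right)\left(-3 + \sqrt{21}\right)^n + \left(-3 + \frac{2 \sqrt{21}}{7}\right)\left(- \sqrt{21} - 3\right)^n.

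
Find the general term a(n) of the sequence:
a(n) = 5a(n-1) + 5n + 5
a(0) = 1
First-order linear with linear forcing.
Homogeneous solution: a_h(n) = A·(5)^n.
Try particular a_p(n) = pn + q. Substituting:
  pn + q = 5(p(n-1) + q) + 5n + 5.
Matching the n-coefficient: p = 5p + 5 ⇒ p = - \frac{5}{4}.
Matching constants: q = -5p + 5q + 5 ⇒ q = - \frac{45}{16}.
General: a(n) = A·(5)^n - \frac{5 n}{4} - \frac{45}{16}.
Apply a(0) = 1: A - \frac{45}{16} = 1 ⇒ A = \frac{61}{16}.
So a(n) = \frac{61 \cdot 5^{n}}{16} - \frac{5 n}{4} - \frac{45}{16}.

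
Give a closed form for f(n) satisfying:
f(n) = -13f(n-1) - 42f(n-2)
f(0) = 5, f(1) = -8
Characteristic equation: x² + 13x + 42 = 0, which factors as (x - (-6))(x - (-7)) = 0.
Roots r₁ = -6, r₂ = -7 (distinct).
General solution: f(n) = A·(-6)^n + B·(-7)^n.
From f(0) = 5: A + B = 5.
From f(1) = -8: -6A - 7B = -8.
Solving: A = 27, B = -22.
So f(n) = 27 \left(-6\right)^{n} - 22 \left(-7\right)^{n}.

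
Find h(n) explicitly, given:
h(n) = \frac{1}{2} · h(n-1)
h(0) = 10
Pure geometric recurrence with ratio \frac{1}{2}.
By induction h(n) = h(0) · (\frac{1}{2})^n = 10 \cdot 2^{- n}.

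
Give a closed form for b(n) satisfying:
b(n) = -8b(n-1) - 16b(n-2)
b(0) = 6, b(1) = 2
Characteristic equation: x² + 8x + 16 = 0, which is (x - (-4))².
Repeated root r = -4.
General solution: b(n) = (A + Bn)·(-4)^n.
From b(0) = 6: A = 6.
From b(1) = 2: (A + B)·(-4) = 2 ⇒ B = - \frac{13}{2}.
So b(n) = \left(6 - \frac{13 n}{2}\right) \cdot (-4)^n.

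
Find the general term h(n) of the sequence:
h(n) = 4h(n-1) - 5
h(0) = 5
First-order linear non-homogeneous.
Homogeneous solution: h_h(n) = A·(4)^n.
Try constant particular solution h_p = K: K = 4K - 5 ⇒ K = \frac{5}{3}.
General: h(n) = A·(4)^n + \frac{5}{3}.
Apply h(0) = 5: A + \frac{5}{3} = 5 ⇒ A = \frac{10}{3}.
So h(n) = \frac{10 \cdot 4^{n}}{3} + \frac{5}{3}.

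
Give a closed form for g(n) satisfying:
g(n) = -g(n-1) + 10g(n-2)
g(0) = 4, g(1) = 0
Characteristic equation: x² + x - 10 = 0.
Discriminant Δ = (-1)² + 4·(10) = 41.
Roots r₁,₂ = (-1 ± √41)/2, so r₁ = - \frac{1}{2} + \frac{\sqrt{41}}{2}, r₂ = - \frac{\sqrt{41}}{2} - \frac{1}{2}.
General solution: g(n) = A·r₁^n + B·r₂^n.
From the initial conditions, A + B = 4 and r₁A + r₂B = 0.
Since r₁ - r₂ = √41: A = (0 - (4)r₂)/√41 = \frac{2 \sqrt{41}}{41} + 2, and B = 4 - A = 2 - \frac{2 \sqrt{41}}{41}.
So g(n) = \left(\frac{2 \sqrt{41}}{41} + 2\right)\left(- \frac{1}{2} + \frac{\sqrt{41}}{2}\right)^n + \left(2 - \frac{2 \sqrt{41}}{41}\right)\left(- \frac{\sqrt{41}}{2} - \frac{1}{2}\right)^n.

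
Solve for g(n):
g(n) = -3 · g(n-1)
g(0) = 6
Pure geometric recurrence with ratio -3.
By induction g(n) = g(0) · (-3)^n = 6 \left(-3\right)^{n}.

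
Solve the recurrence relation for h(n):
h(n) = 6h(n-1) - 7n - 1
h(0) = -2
First-order linear with linear forcing.
Homogeneous solution: h_h(n) = A·(6)^n.
Try particular h_p(n) = pn + q. Substituting:
  pn + q = 6(p(n-1) + q) - 7n - 1.
Matching the n-coefficient: p = 6p - 7 ⇒ p = \frac{7}{5}.
Matching constants: q = -6p + 6q - 1 ⇒ q = \frac{47}{25}.
General: h(n) = A·(6)^n + \frac{7 n}{5} + \frac{47}{25}.
Apply h(0) = -2: A + \frac{47}{25} = -2 ⇒ A = - \frac{97}{25}.
So h(n) = - \frac{97 \cdot 6^{n}}{25} + \frac{7 n}{5} + \frac{47}{25}.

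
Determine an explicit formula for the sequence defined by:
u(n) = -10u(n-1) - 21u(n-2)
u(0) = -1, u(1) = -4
Characteristic equation: x² + 10x + 21 = 0, which factors as (x - (-7))(x - (-3)) = 0.
Roots r₁ = -7, r₂ = -3 (distinct).
General solution: u(n) = A·(-7)^n + B·(-3)^n.
From u(0) = -1: A + B = -1.
From u(1) = -4: -7A - 3B = -4.
Solving: A = \frac{7}{4}, B = - \frac{11}{4}.
So u(n) = - \frac{11 \left(-3\right)^{n}}{4} + \frac{7 \left(-7\right)^{n}}{4}.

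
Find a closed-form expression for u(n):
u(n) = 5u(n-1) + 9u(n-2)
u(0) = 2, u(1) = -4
Characteristic equation: x² - 5x - 9 = 0.
Discriminant Δ = (5)² + 4·(9) = 61.
Roots r₁,₂ = (5 ± √61)/2, so r₁ = \frac{5}{2} + \frac{\sqrt{61}}{2}, r₂ = \frac{5}{2} - \frac{\sqrt{61}}{2}.
General solution: u(n) = A·r₁^n + B·r₂^n.
From the initial conditions, A + B = 2 and r₁A + r₂B = -4.
Since r₁ - r₂ = √61: A = (-4 - (2)r₂)/√61 = 1 - \frac{9 \sqrt{61}}{61}, and B = 2 - A = 1 + \frac{9 \sqrt{61}}{61}.
So u(n) = \left(1 - \frac{9 \sqrt{61}}{61}\right)\left(\frac{5}{2} + \frac{\sqrt{61}}{2}\right)^n + \left(1 + \frac{9 \sqrt{61}}{61}\right)\left(\frac{5}{2} - \frac{\sqrt{61}}{2}\right)^n.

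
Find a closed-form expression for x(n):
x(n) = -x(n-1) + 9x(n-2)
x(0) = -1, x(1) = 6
Characteristic equation: x² + x - 9 = 0.
Discriminant Δ = (-1)² + 4·(9) = 37.
Roots r₁,₂ = (-1 ± √37)/2, so r₁ = - \frac{1}{2} + \frac{\sqrt{37}}{2}, r₂ = - \frac{\sqrt{37}}{2} - \frac{1}{2}.
General solution: x(n) = A·r₁^n + B·r₂^n.
From the initial conditions, A + B = -1 and r₁A + r₂B = 6.
Since r₁ - r₂ = √37: A = (6 - (-1)r₂)/√37 = - \frac{1}{2} + \frac{11 \sqrt{37}}{74}, and B = -1 - A = - \frac{11 \sqrt{37}}{74} - \frac{1}{2}.
So x(n) = \left(- \frac{1}{2} + \frac{11 \sqrt{37}}{74}\right)\left(- \frac{1}{2} + \frac{\sqrt{37}}{2}\right)^n + \left(- \frac{11 \sqrt{37}}{74} - \frac{1}{2}\right)\left(- \frac{\sqrt{37}}{2} - \frac{1}{2}\right)^n.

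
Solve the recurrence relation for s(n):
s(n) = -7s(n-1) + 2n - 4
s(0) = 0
First-order linear with linear forcing.
Homogeneous solution: s_h(n) = A·(-7)^n.
Try particular s_p(n) = pn + q. Substituting:
  pn + q = -7(p(n-1) + q) + 2n - 4.
Matching the n-coefficient: p = -7p + 2 ⇒ p = \frac{1}{4}.
Matching constants: q = 7p - 7q - 4 ⇒ q = - \frac{9}{32}.
General: s(n) = A·(-7)^n + \frac{n}{4} - \frac{9}{32}.
Apply s(0) = 0: A - \frac{9}{32} = 0 ⇒ A = \frac{9}{32}.
So s(n) = \frac{9 \left(-7\right)^{n}}{32} + \frac{n}{4} - \frac{9}{32}.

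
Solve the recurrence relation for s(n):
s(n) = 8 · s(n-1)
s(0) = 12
Pure geometric recurrence with ratio 8.
By induction s(n) = s(0) · (8)^n = 12 \cdot 8^{n}.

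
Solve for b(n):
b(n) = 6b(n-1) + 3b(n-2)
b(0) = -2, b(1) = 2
Characteristic equation: x² - 6x - 3 = 0.
Discriminant Δ = (6)² + 4·(3) = 48.
Roots r₁,₂ = (6 ± √48)/2, so r₁ = 3 + 2 \sqrt{3}, r₂ = 3 - 2 \sqrt{3}.
General solution: b(n) = A·r₁^n + B·r₂^n.
From the initial conditions, A + B = -2 and r₁A + r₂B = 2.
Since r₁ - r₂ = √48: A = (2 - (-2)r₂)/√48 = -1 + \frac{2 \sqrt{3}}{3}, and B = -2 - A = - \frac{2 \sqrt{3}}{3} - 1.
So b(n) = \left(-1 + \frac{2 \sqrt{3}}{3}\right)\left(3 + 2 \sqrt{3}\right)^n + \left(- \frac{2 \sqrt{3}}{3} - 1\right)\left(3 - 2 \sqrt{3}\right)^n.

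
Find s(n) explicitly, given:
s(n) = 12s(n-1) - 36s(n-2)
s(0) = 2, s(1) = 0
Characteristic equation: x² - 12x + 36 = 0, which is (x - (6))².
Repeated root r = 6.
General solution: s(n) = (A + Bn)·(6)^n.
From s(0) = 2: A = 2.
From s(1) = 0: (A + B)·(6) = 0 ⇒ B = -2.
So s(n) = \left(2 - 2 n\right) \cdot (6)^n.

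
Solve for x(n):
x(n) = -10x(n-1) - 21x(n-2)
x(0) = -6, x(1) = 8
Characteristic equation: x² + 10x + 21 = 0, which factors as (x - (-7))(x - (-3)) = 0.
Roots r₁ = -7, r₂ = -3 (distinct).
General solution: x(n) = A·(-7)^n + B·(-3)^n.
From x(0) = -6: A + B = -6.
From x(1) = 8: -7A - 3B = 8.
Solving: A = \frac{5}{2}, B = - \frac{17}{2}.
So x(n) = - \frac{17 \left(-3\right)^{n}}{2} + \frac{5 \left(-7\right)^{n}}{2}.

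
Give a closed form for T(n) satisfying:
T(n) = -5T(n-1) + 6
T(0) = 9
First-order linear non-homogeneous.
Homogeneous solution: T_h(n) = A·(-5)^n.
Try constant particular solution T_p = K: K = -5K + 6 ⇒ K = 1.
General: T(n) = A·(-5)^n + 1.
Apply T(0) = 9: A + 1 = 9 ⇒ A = 8.
So T(n) = 8 \left(-5\right)^{n} + 1.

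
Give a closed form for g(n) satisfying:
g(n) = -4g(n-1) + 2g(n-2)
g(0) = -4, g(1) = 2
Characteristic equation: x² + 4x - 2 = 0.
Discriminant Δ = (-4)² + 4·(2) = 24.
Roots r₁,₂ = (-4 ± √24)/2, so r₁ = -2 + \sqrt{6}, r₂ = - \sqrt{6} - 2.
General solution: g(n) = A·r₁^n + B·r₂^n.
From the initial conditions, A + B = -4 and r₁A + r₂B = 2.
Since r₁ - r₂ = √24: A = (2 - (-4)r₂)/√24 = -2 - \frac{\sqrt{6}}{2}, and B = -4 - A = -2 + \frac{\sqrt{6}}{2}.
So g(n) = \left(-2 - \frac{\sqrt{6}}{2}\right)\left(-2 + \sqrt{6}\right)^n + \left(-2 + \frac{\sqrt{6}}{2}\right)\left(- \sqrt{6} - 2\right)^n.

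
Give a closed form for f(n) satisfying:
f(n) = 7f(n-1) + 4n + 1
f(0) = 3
First-order linear with linear forcing.
Homogeneous solution: f_h(n) = A·(7)^n.
Try particular f_p(n) = pn + q. Substituting:
  pn + q = 7(p(n-1) + q) + 4n + 1.
Matching the n-coefficient: p = 7p + 4 ⇒ p = - \frac{2}{3}.
Matching constants: q = -7p + 7q + 1 ⇒ q = - \frac{17}{18}.
General: f(n) = A·(7)^n - \frac{2 n}{3} - \frac{17}{18}.
Apply f(0) = 3: A - \frac{17}{18} = 3 ⇒ A = \frac{71}{18}.
So f(n) = \frac{71 \cdot 7^{n}}{18} - \frac{2 n}{3} - \frac{17}{18}.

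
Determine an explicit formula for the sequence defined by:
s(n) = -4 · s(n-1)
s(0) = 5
Pure geometric recurrence with ratio -4.
By induction s(n) = s(0) · (-4)^n = 5 \left(-4\right)^{n}.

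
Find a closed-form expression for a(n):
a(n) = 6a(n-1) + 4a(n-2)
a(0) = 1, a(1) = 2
Characteristic equation: x² - 6x - 4 = 0.
Discriminant Δ = (6)² + 4·(4) = 52.
Roots r₁,₂ = (6 ± √52)/2, so r₁ = 3 + \sqrt{13}, r₂ = 3 - \sqrt{13}.
General solution: a(n) = A·r₁^n + B·r₂^n.
From the initial conditions, A + B = 1 and r₁A + r₂B = 2.
Since r₁ - r₂ = √52: A = (2 - (1)r₂)/√52 = \frac{1}{2} - \frac{\sqrt{13}}{26}, and B = 1 - A = \frac{\sqrt{13}}{26} + \frac{1}{2}.
So a(n) = \left(\frac{1}{2} - \frac{\sqrt{13}}{26}\right)\left(3 + \sqrt{13}\right)^n + \left(\frac{\sqrt{13}}{26} + \frac{1}{2}\right)\left(3 - \sqrt{13}\right)^n.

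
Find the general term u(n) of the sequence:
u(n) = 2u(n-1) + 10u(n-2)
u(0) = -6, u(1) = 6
Characteristic equation: x² - 2x - 10 = 0.
Discriminant Δ = (2)² + 4·(10) = 44.
Roots r₁,₂ = (2 ± √44)/2, so r₁ = 1 + \sqrt{11}, r₂ = 1 - \sqrt{11}.
General solution: u(n) = A·r₁^n + B·r₂^n.
From the initial conditions, A + B = -6 and r₁A + r₂B = 6.
Since r₁ - r₂ = √44: A = (6 - (-6)r₂)/√44 = -3 + \frac{6 \sqrt{11}}{11}, and B = -6 - A = -3 - \frac{6 \sqrt{11}}{11}.
So u(n) = \left(-3 + \frac{6 \sqrt{11}}{11}\right)\left(1 + \sqrt{11}\right)^n + \left(-3 - \frac{6 \sqrt{11}}{11}\right)\left(1 - \sqrt{11}\right)^n.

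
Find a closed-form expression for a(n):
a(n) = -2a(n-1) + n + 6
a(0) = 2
First-order linear with linear forcing.
Homogeneous solution: a_h(n) = A·(-2)^n.
Try particular a_p(n) = pn + q. Substituting:
  pn + q = -2(p(n-1) + q) + n + 6.
Matching the n-coefficient: p = -2p + 1 ⇒ p = \frac{1}{3}.
Matching constants: q = 2p - 2q + 6 ⇒ q = \frac{20}{9}.
General: a(n) = A·(-2)^n + \frac{n}{3} + \frac{20}{9}.
Apply a(0) = 2: A + \frac{20}{9} = 2 ⇒ A = - \frac{2}{9}.
So a(n) = - \frac{2 \left(-2\right)^{n}}{9} + \frac{n}{3} + \frac{20}{9}.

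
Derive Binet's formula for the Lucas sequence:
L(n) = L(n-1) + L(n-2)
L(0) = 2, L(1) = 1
This is the Lucas sequence.
Characteristic equation: x² - x - 1 = 0; roots r₁ = \frac{1}{2} + \frac{\sqrt{5}}{2}, r₂ = \frac{1}{2} - \frac{\sqrt{5}}{2}.
General: L(n) = A·r₁^n + B·r₂^n. Solving with L(0)=2, L(1)=1 gives A = 1, B = 1.
So L(n) = 2^{- n} \left(\left(1 - \sqrt{5}\right)^{n} + \left(1 + \sqrt{5}\right)^{n}\right).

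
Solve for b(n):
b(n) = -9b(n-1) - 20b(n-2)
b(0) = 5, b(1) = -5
Characteristic equation: x² + 9x + 20 = 0, which factors as (x - (-4))(x - (-5)) = 0.
Roots r₁ = -4, r₂ = -5 (distinct).
General solution: b(n) = A·(-4)^n + B·(-5)^n.
From b(0) = 5: A + B = 5.
From b(1) = -5: -4A - 5B = -5.
Solving: A = 20, B = -15.
So b(n) = 20 \left(-4\right)^{n} - 15 \left(-5\right)^{n}.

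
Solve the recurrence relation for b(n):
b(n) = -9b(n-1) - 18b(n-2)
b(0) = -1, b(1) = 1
Characteristic equation: x² + 9x + 18 = 0, which factors as (x - (-3))(x - (-6)) = 0.
Roots r₁ = -3, r₂ = -6 (distinct).
General solution: b(n) = A·(-3)^n + B·(-6)^n.
From b(0) = -1: A + B = -1.
From b(1) = 1: -3A - 6B = 1.
Solving: A = - \frac{5}{3}, B = \frac{2}{3}.
So b(n) = - \frac{5 \left(-3\right)^{n}}{3} + \frac{2 \left(-6\right)^{n}}{3}.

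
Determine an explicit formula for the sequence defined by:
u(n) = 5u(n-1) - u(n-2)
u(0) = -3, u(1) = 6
Characteristic equation: x² - 5x + 1 = 0.
Discriminant Δ = (5)² + 4·(-1) = 21.
Roots r₁,₂ = (5 ± √21)/2, so r₁ = \frac{\sqrt{21}}{2} + \frac{5}{2}, r₂ = \frac{5}{2} - \frac{\sqrt{21}}{2}.
General solution: u(n) = A·r₁^n + B·r₂^n.
From the initial conditions, A + B = -3 and r₁A + r₂B = 6.
Since r₁ - r₂ = √21: A = (6 - (-3)r₂)/√21 = - \frac{3}{2} + \frac{9 \sqrt{21}}{14}, and B = -3 - A = - \frac{9 \sqrt{21}}{14} - \frac{3}{2}.
So u(n) = \left(- \frac{3}{2} + \frac{9 \sqrt{21}}{14}\right)\left(\frac{\sqrt{21}}{2} + \frac{5}{2}\right)^n + \left(- \frac{9 \sqrt{21}}{14} - \frac{3}{2}\right)\left(\frac{5}{2} - \frac{\sqrt{21}}{2}\right)^n.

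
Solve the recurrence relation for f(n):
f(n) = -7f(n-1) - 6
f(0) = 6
First-order linear non-homogeneous.
Homogeneous solution: f_h(n) = A·(-7)^n.
Try constant particular solution f_p = K: K = -7K - 6 ⇒ K = - \frac{3}{4}.
General: f(n) = A·(-7)^n - \frac{3}{4}.
Apply f(0) = 6: A - \frac{3}{4} = 6 ⇒ A = \frac{27}{4}.
So f(n) = \frac{27 \left(-7\right)^{n}}{4} - \frac{3}{4}.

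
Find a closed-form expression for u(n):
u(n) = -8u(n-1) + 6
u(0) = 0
First-order linear non-homogeneous.
Homogeneous solution: u_h(n) = A·(-8)^n.
Try constant particular solution u_p = K: K = -8K + 6 ⇒ K = \frac{2}{3}.
General: u(n) = A·(-8)^n + \frac{2}{3}.
Apply u(0) = 0: A + \frac{2}{3} = 0 ⇒ A = - \frac{2}{3}.
So u(n) = \frac{2}{3} - \frac{2 \left(-8\right)^{n}}{3}.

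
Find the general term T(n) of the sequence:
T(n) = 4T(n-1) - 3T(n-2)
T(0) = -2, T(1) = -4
Characteristic equation: x² - 4x + 3 = 0, which factors as (x - (1))(x - (3)) = 0.
Roots r₁ = 1, r₂ = 3 (distinct).
General solution: T(n) = A·(1)^n + B·(3)^n.
From T(0) = -2: A + B = -2.
From T(1) = -4: A + 3B = -4.
Solving: A = -1, B = -1.
So T(n) = - 3^{n} - 1.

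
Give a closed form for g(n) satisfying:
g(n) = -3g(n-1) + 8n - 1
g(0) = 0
First-order linear with linear forcing.
Homogeneous solution: g_h(n) = A·(-3)^n.
Try particular g_p(n) = pn + q. Substituting:
  pn + q = -3(p(n-1) + q) + 8n - 1.
Matching the n-coefficient: p = -3p + 8 ⇒ p = 2.
Matching constants: q = 3p - 3q - 1 ⇒ q = \frac{5}{4}.
General: g(n) = A·(-3)^n + 2 n + \frac{5}{4}.
Apply g(0) = 0: A + \frac{5}{4} = 0 ⇒ A = - \frac{5}{4}.
So g(n) = - \frac{5 \left(-3\right)^{n}}{4} + 2 n + \frac{5}{4}.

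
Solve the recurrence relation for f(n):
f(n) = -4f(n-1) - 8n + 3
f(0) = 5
First-order linear with linear forcing.
Homogeneous solution: f_h(n) = A·(-4)^n.
Try particular f_p(n) = pn + q. Substituting:
  pn + q = -4(p(n-1) + q) - 8n + 3.
Matching the n-coefficient: p = -4p - 8 ⇒ p = - \frac{8}{5}.
Matching constants: q = 4p - 4q + 3 ⇒ q = - \frac{17}{25}.
General: f(n) = A·(-4)^n - \frac{8 n}{5} - \frac{17}{25}.
Apply f(0) = 5: A - \frac{17}{25} = 5 ⇒ A = \frac{142}{25}.
So f(n) = \frac{142 \left(-4\right)^{n}}{25} - \frac{8 n}{5} - \frac{17}{25}.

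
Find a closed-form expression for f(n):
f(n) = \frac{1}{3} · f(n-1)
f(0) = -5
Pure geometric recurrence with ratio \frac{1}{3}.
By induction f(n) = f(0) · (\frac{1}{3})^n = - 5 \cdot 3^{- n}.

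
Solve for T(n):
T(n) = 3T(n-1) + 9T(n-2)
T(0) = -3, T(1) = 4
Characteristic equation: x² - 3x - 9 = 0.
Discriminant Δ = (3)² + 4·(9) = 45.
Roots r₁,₂ = (3 ± √45)/2, so r₁ = \frac{3}{2} + \frac{3 \sqrt{5}}{2}, r₂ = \frac{3}{2} - \frac{3 \sqrt{5}}{2}.
General solution: T(n) = A·r₁^n + B·r₂^n.
From the initial conditions, A + B = -3 and r₁A + r₂B = 4.
Since r₁ - r₂ = √45: A = (4 - (-3)r₂)/√45 = - \frac{3}{2} + \frac{17 \sqrt{5}}{30}, and B = -3 - A = - \frac{3}{2} - \frac{17 \sqrt{5}}{30}.
So T(n) = \left(- \frac{3}{2} + \frac{17 \sqrt{5}}{30}\right)\left(\frac{3}{2} + \frac{3 \sqrt{5}}{2}\right)^n + \left(- \frac{3}{2} - \frac{17 \sqrt{5}}{30}\right)\left(\frac{3}{2} - \frac{3 \sqrt{5}}{2}\right)^n.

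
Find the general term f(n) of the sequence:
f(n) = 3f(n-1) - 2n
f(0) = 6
First-order linear with linear forcing.
Homogeneous solution: f_h(n) = A·(3)^n.
Try particular f_p(n) = pn + q. Substituting:
  pn + q = 3(p(n-1) + q) - 2n.
Matching the n-coefficient: p = 3p - 2 ⇒ p = 1.
Matching constants: q = -3p + 3q ⇒ q = \frac{3}{2}.
General: f(n) = A·(3)^n + n + \frac{3}{2}.
Apply f(0) = 6: A + \frac{3}{2} = 6 ⇒ A = \frac{9}{2}.
So f(n) = \frac{9 \cdot 3^{n}}{2} + n + \frac{3}{2}.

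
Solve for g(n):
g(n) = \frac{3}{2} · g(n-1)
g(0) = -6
Pure geometric recurrence with ratio \frac{3}{2}.
By induction g(n) = g(0) · (\frac{3}{2})^n = - 6 \left(\frac{3}{2}\right)^{n}.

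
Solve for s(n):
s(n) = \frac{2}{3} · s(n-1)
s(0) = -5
Pure geometric recurrence with ratio \frac{2}{3}.
By induction s(n) = s(0) · (\frac{2}{3})^n = - 5 \left(\frac{2}{3}\right)^{n}.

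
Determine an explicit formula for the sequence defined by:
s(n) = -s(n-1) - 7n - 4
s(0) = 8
First-order linear with linear forcing.
Homogeneous solution: s_h(n) = A·(-1)^n.
Try particular s_p(n) = pn + q. Substituting:
  pn + q = -(p(n-1) + q) - 7n - 4.
Matching the n-coefficient: p = -p - 7 ⇒ p = - \frac{7}{2}.
Matching constants: q = p - q - 4 ⇒ q = - \frac{15}{4}.
General: s(n) = A·(-1)^n - \frac{7 n}{2} - \frac{15}{4}.
Apply s(0) = 8: A - \frac{15}{4} = 8 ⇒ A = \frac{47}{4}.
So s(n) = \frac{47 \left(-1\right)^{n}}{4} - \frac{7 n}{2} - \frac{15}{4}.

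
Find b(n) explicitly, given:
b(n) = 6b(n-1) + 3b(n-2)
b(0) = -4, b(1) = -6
Characteristic equation: x² - 6x - 3 = 0.
Discriminant Δ = (6)² + 4·(3) = 48.
Roots r₁,₂ = (6 ± √48)/2, so r₁ = 3 + 2 \sqrt{3}, r₂ = 3 - 2 \sqrt{3}.
General solution: b(n) = A·r₁^n + B·r₂^n.
From the initial conditions, A + B = -4 and r₁A + r₂B = -6.
Since r₁ - r₂ = √48: A = (-6 - (-4)r₂)/√48 = -2 + \frac{\sqrt{3}}{2}, and B = -4 - A = -2 - \frac{\sqrt{3}}{2}.
So b(n) = \left(-2 + \frac{\sqrt{3}}{2}\right)\left(3 + 2 \sqrt{3}\right)^n + \left(-2 - \frac{\sqrt{3}}{2}\right)\left(3 - 2 \sqrt{3}\right)^n.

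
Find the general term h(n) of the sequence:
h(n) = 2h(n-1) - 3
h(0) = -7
First-order linear non-homogeneous.
Homogeneous solution: h_h(n) = A·(2)^n.
Try constant particular solution h_p = K: K = 2K - 3 ⇒ K = 3.
General: h(n) = A·(2)^n + 3.
Apply h(0) = -7: A + 3 = -7 ⇒ A = -10.
So h(n) = 3 - 10 \cdot 2^{n}.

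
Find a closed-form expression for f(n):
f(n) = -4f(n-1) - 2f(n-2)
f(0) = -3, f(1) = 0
Characteristic equation: x² + 4x + 2 = 0.
Discriminant Δ = (-4)² + 4·(-2) = 8.
Roots r₁,₂ = (-4 ± √8)/2, so r₁ = -2 + \sqrt{2}, r₂ = -2 - \sqrt{2}.
General solution: f(n) = A·r₁^n + B·r₂^n.
From the initial conditions, A + B = -3 and r₁A + r₂B = 0.
Since r₁ - r₂ = √8: A = (0 - (-3)r₂)/√8 = - \frac{3 \sqrt{2}}{2} - \frac{3}{2}, and B = -3 - A = - \frac{3}{2} + \frac{3 \sqrt{2}}{2}.
So f(n) = \left(- \frac{3 \sqrt{2}}{2} - \frac{3}{2}\right)\left(-2 + \sqrt{2}\right)^n + \left(- \frac{3}{2} + \frac{3 \sqrt{2}}{2}\right)\left(-2 - \sqrt{2}\right)^n.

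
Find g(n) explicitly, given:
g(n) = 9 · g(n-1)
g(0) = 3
Pure geometric recurrence with ratio 9.
By induction g(n) = g(0) · (9)^n = 3 \cdot 9^{n}.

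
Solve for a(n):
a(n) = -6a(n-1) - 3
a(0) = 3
First-order linear non-homogeneous.
Homogeneous solution: a_h(n) = A·(-6)^n.
Try constant particular solution a_p = K: K = -6K - 3 ⇒ K = - \frac{3}{7}.
General: a(n) = A·(-6)^n - \frac{3}{7}.
Apply a(0) = 3: A - \frac{3}{7} = 3 ⇒ A = \frac{24}{7}.
So a(n) = \frac{24 \left(-6\right)^{n}}{7} - \frac{3}{7}.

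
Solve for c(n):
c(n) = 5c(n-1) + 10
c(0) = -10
First-order linear non-homogeneous.
Homogeneous solution: c_h(n) = A·(5)^n.
Try constant particular solution c_p = K: K = 5K + 10 ⇒ K = - \frac{5}{2}.
General: c(n) = A·(5)^n - \frac{5}{2}.
Apply c(0) = -10: A - \frac{5}{2} = -10 ⇒ A = - \frac{15}{2}.
So c(n) = - \frac{15 \cdot 5^{n}}{2} - \frac{5}{2}.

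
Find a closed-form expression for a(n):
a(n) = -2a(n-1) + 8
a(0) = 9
First-order linear non-homogeneous.
Homogeneous solution: a_h(n) = A·(-2)^n.
Try constant particular solution a_p = K: K = -2K + 8 ⇒ K = \frac{8}{3}.
General: a(n) = A·(-2)^n + \frac{8}{3}.
Apply a(0) = 9: A + \frac{8}{3} = 9 ⇒ A = \frac{19}{3}.
So a(n) = \frac{19 \left(-2\right)^{n}}{3} + \frac{8}{3}.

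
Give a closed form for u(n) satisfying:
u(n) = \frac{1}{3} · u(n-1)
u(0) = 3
Pure geometric recurrence with ratio \frac{1}{3}.
By induction u(n) = u(0) · (\frac{1}{3})^n = 3 \cdot 3^{- n}.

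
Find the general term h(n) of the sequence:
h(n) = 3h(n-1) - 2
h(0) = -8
First-order linear non-homogeneous.
Homogeneous solution: h_h(n) = A·(3)^n.
Try constant particular solution h_p = K: K = 3K - 2 ⇒ K = 1.
General: h(n) = A·(3)^n + 1.
Apply h(0) = -8: A + 1 = -8 ⇒ A = -9.
So h(n) = 1 - 9 \cdot 3^{n}.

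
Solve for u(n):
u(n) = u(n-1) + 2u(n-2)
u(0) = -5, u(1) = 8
Characteristic equation: x² - x - 2 = 0, which factors as (x - (-1))(x - (2)) = 0.
Roots r₁ = -1, r₂ = 2 (distinct).
General solution: u(n) = A·(-1)^n + B·(2)^n.
From u(0) = -5: A + B = -5.
From u(1) = 8: -A + 2B = 8.
Solving: A = -6, B = 1.
So u(n) = - 6 \left(-1\right)^{n} + 2^{n}.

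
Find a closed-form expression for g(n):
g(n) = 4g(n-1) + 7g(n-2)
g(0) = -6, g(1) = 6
Characteristic equation: x² - 4x - 7 = 0.
Discriminant Δ = (4)² + 4·(7) = 44.
Roots r₁,₂ = (4 ± √44)/2, so r₁ = 2 + \sqrt{11}, r₂ = 2 - \sqrt{11}.
General solution: g(n) = A·r₁^n + B·r₂^n.
From the initial conditions, A + B = -6 and r₁A + r₂B = 6.
Since r₁ - r₂ = √44: A = (6 - (-6)r₂)/√44 = -3 + \frac{9 \sqrt{11}}{11}, and B = -6 - A = -3 - \frac{9 \sqrt{11}}{11}.
So g(n) = \left(-3 + \frac{9 \sqrt{11}}{11}\right)\left(2 + \sqrt{11}\right)^n + \left(-3 - \frac{9 \sqrt{11}}{11}\right)\left(2 - \sqrt{11}\right)^n.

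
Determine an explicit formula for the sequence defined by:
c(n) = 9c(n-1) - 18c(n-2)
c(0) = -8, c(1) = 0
Characteristic equation: x² - 9x + 18 = 0, which factors as (x - (6))(x - (3)) = 0.
Roots r₁ = 6, r₂ = 3 (distinct).
General solution: c(n) = A·(6)^n + B·(3)^n.
From c(0) = -8: A + B = -8.
From c(1) = 0: 6A + 3B = 0.
Solving: A = 8, B = -16.
So c(n) = - 16 \cdot 3^{n} + 8 \cdot 6^{n}.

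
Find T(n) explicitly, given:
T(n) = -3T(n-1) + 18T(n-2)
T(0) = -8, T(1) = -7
Characteristic equation: x² + 3x - 18 = 0, which factors as (x - (3))(x - (-6)) = 0.
Roots r₁ = 3, r₂ = -6 (distinct).
General solution: T(n) = A·(3)^n + B·(-6)^n.
From T(0) = -8: A + B = -8.
From T(1) = -7: 3A - 6B = -7.
Solving: A = - \frac{55}{9}, B = - \frac{17}{9}.
So T(n) = - \frac{17 \left(-6\right)^{n}}{9} - \frac{55 \cdot 3^{n}}{9}.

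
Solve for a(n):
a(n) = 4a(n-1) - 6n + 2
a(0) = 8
First-order linear with linear forcing.
Homogeneous solution: a_h(n) = A·(4)^n.
Try particular a_p(n) = pn + q. Substituting:
  pn + q = 4(p(n-1) + q) - 6n + 2.
Matching the n-coefficient: p = 4p - 6 ⇒ p = 2.
Matching constants: q = -4p + 4q + 2 ⇒ q = 2.
General: a(n) = A·(4)^n + 2 n + 2.
Apply a(0) = 8: A + 2 = 8 ⇒ A = 6.
So a(n) = 6 \cdot 4^{n} + 2 n + 2.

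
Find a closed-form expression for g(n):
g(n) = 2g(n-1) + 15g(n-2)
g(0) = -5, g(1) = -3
Characteristic equation: x² - 2x - 15 = 0, which factors as (x - (5))(x - (-3)) = 0.
Roots r₁ = 5, r₂ = -3 (distinct).
General solution: g(n) = A·(5)^n + B·(-3)^n.
From g(0) = -5: A + B = -5.
From g(1) = -3: 5A - 3B = -3.
Solving: A = - \frac{9}{4}, B = - \frac{11}{4}.
So g(n) = - \frac{11 \left(-3\right)^{n}}{4} - \frac{9 \cdot 5^{n}}{4}.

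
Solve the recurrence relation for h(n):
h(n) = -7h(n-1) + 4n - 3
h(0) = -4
First-order linear with linear forcing.
Homogeneous solution: h_h(n) = A·(-7)^n.
Try particular h_p(n) = pn + q. Substituting:
  pn + q = -7(p(n-1) + q) + 4n - 3.
Matching the n-coefficient: p = -7p + 4 ⇒ p = \frac{1}{2}.
Matching constants: q = 7p - 7q - 3 ⇒ q = \frac{1}{16}.
General: h(n) = A·(-7)^n + \frac{n}{2} + \frac{1}{16}.
Apply h(0) = -4: A + \frac{1}{16} = -4 ⇒ A = - \frac{65}{16}.
So h(n) = - \frac{65 \left(-7\right)^{n}}{16} + \frac{n}{2} + \frac{1}{16}.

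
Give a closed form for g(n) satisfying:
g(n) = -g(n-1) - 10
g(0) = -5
First-order linear non-homogeneous.
Homogeneous solution: g_h(n) = A·(-1)^n.
Try constant particular solution g_p = K: K = -K - 10 ⇒ K = -5.
General: g(n) = A·(-1)^n - 5.
Apply g(0) = -5: A - 5 = -5 ⇒ A = 0.
So g(n) = -5.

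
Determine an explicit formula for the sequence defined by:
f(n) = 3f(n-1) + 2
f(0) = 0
First-order linear non-homogeneous.
Homogeneous solution: f_h(n) = A·(3)^n.
Try constant particular solution f_p = K: K = 3K + 2 ⇒ K = -1.
General: f(n) = A·(3)^n - 1.
Apply f(0) = 0: A - 1 = 0 ⇒ A = 1.
So f(n) = 3^{n} - 1.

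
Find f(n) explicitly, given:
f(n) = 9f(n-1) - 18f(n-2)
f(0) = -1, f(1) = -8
Characteristic equation: x² - 9x + 18 = 0, which factors as (x - (6))(x - (3)) = 0.
Roots r₁ = 6, r₂ = 3 (distinct).
General solution: f(n) = A·(6)^n + B·(3)^n.
From f(0) = -1: A + B = -1.
From f(1) = -8: 6A + 3B = -8.
Solving: A = - \frac{5}{3}, B = \frac{2}{3}.
So f(n) = \frac{2 \cdot 3^{n}}{3} - \frac{5 \cdot 6^{n}}{3}.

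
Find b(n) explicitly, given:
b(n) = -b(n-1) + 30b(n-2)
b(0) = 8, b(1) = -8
Characteristic equation: x² + x - 30 = 0, which factors as (x - (5))(x - (-6)) = 0.
Roots r₁ = 5, r₂ = -6 (distinct).
General solution: b(n) = A·(5)^n + B·(-6)^n.
From b(0) = 8: A + B = 8.
From b(1) = -8: 5A - 6B = -8.
Solving: A = \frac{40}{11}, B = \frac{48}{11}.
So b(n) = \frac{48 \left(-6\right)^{n}}{11} + \frac{40 \cdot 5^{n}}{11}.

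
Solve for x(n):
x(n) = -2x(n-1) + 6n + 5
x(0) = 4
First-order linear with linear forcing.
Homogeneous solution: x_h(n) = A·(-2)^n.
Try particular x_p(n) = pn + q. Substituting:
  pn + q = -2(p(n-1) + q) + 6n + 5.
Matching the n-coefficient: p = -2p + 6 ⇒ p = 2.
Matching constants: q = 2p - 2q + 5 ⇒ q = 3.
General: x(n) = A·(-2)^n + 2 n + 3.
Apply x(0) = 4: A + 3 = 4 ⇒ A = 1.
So x(n) = \left(-2\right)^{n} + 2 n + 3.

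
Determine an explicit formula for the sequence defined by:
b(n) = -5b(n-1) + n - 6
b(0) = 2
First-order linear with linear forcing.
Homogeneous solution: b_h(n) = A·(-5)^n.
Try particular b_p(n) = pn + q. Substituting:
  pn + q = -5(p(n-1) + q) + n - 6.
Matching the n-coefficient: p = -5p + 1 ⇒ p = \frac{1}{6}.
Matching constants: q = 5p - 5q - 6 ⇒ q = - \frac{31}{36}.
General: b(n) = A·(-5)^n + \frac{n}{6} - \frac{31}{36}.
Apply b(0) = 2: A - \frac{31}{36} = 2 ⇒ A = \frac{103}{36}.
So b(n) = \frac{103 \left(-5\right)^{n}}{36} + \frac{n}{6} - \frac{31}{36}.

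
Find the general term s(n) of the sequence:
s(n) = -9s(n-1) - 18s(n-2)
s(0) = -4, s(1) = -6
Characteristic equation: x² + 9x + 18 = 0, which factors as (x - (-6))(x - (-3)) = 0.
Roots r₁ = -6, r₂ = -3 (distinct).
General solution: s(n) = A·(-6)^n + B·(-3)^n.
From s(0) = -4: A + B = -4.
From s(1) = -6: -6A - 3B = -6.
Solving: A = 6, B = -10.
So s(n) = - 10 \left(-3\right)^{n} + 6 \left(-6\right)^{n}.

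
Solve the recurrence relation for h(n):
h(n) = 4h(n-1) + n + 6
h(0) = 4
First-order linear with linear forcing.
Homogeneous solution: h_h(n) = A·(4)^n.
Try particular h_p(n) = pn + q. Substituting:
  pn + q = 4(p(n-1) + q) + n + 6.
Matching the n-coefficient: p = 4p + 1 ⇒ p = - \frac{1}{3}.
Matching constants: q = -4p + 4q + 6 ⇒ q = - \frac{22}{9}.
General: h(n) = A·(4)^n - \frac{n}{3} - \frac{22}{9}.
Apply h(0) = 4: A - \frac{22}{9} = 4 ⇒ A = \frac{58}{9}.
So h(n) = \frac{58 \cdot 4^{n}}{9} - \frac{n}{3} - \frac{22}{9}.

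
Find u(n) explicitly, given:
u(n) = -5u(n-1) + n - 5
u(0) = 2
First-order linear with linear forcing.
Homogeneous solution: u_h(n) = A·(-5)^n.
Try particular u_p(n) = pn + q. Substituting:
  pn + q = -5(p(n-1) + q) + n - 5.
Matching the n-coefficient: p = -5p + 1 ⇒ p = \frac{1}{6}.
Matching constants: q = 5p - 5q - 5 ⇒ q = - \frac{25}{36}.
General: u(n) = A·(-5)^n + \frac{n}{6} - \frac{25}{36}.
Apply u(0) = 2: A - \frac{25}{36} = 2 ⇒ A = \frac{97}{36}.
So u(n) = \frac{97 \left(-5\right)^{n}}{36} + \frac{n}{6} - \frac{25}{36}.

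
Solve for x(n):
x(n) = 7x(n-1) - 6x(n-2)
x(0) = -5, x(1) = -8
Characteristic equation: x² - 7x + 6 = 0, which factors as (x - (6))(x - (1)) = 0.
Roots r₁ = 6, r₂ = 1 (distinct).
General solution: x(n) = A·(6)^n + B·(1)^n.
From x(0) = -5: A + B = -5.
From x(1) = -8: 6A + B = -8.
Solving: A = - \frac{3}{5}, B = - \frac{22}{5}.
So x(n) = - \frac{3 \cdot 6^{n}}{5} - \frac{22}{5}.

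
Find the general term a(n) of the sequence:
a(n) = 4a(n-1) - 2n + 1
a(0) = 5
First-order linear with linear forcing.
Homogeneous solution: a_h(n) = A·(4)^n.
Try particular a_p(n) = pn + q. Substituting:
  pn + q = 4(p(n-1) + q) - 2n + 1.
Matching the n-coefficient: p = 4p - 2 ⇒ p = \frac{2}{3}.
Matching constants: q = -4p + 4q + 1 ⇒ q = \frac{5}{9}.
General: a(n) = A·(4)^n + \frac{2 n}{3} + \frac{5}{9}.
Apply a(0) = 5: A + \frac{5}{9} = 5 ⇒ A = \frac{40}{9}.
So a(n) = \frac{40 \cdot 4^{n}}{9} + \frac{2 n}{3} + \frac{5}{9}.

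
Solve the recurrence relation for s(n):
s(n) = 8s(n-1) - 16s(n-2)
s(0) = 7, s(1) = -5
Characteristic equation: x² - 8x + 16 = 0, which is (x - (4))².
Repeated root r = 4.
General solution: s(n) = (A + Bn)·(4)^n.
From s(0) = 7: A = 7.
From s(1) = -5: (A + B)·(4) = -5 ⇒ B = - \frac{33}{4}.
So s(n) = \left(7 - \frac{33 n}{4}\right) \cdot (4)^n.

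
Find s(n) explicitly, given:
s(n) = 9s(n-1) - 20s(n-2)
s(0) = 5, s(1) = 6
Characteristic equation: x² - 9x + 20 = 0, which factors as (x - (4))(x - (5)) = 0.
Roots r₁ = 4, r₂ = 5 (distinct).
General solution: s(n) = A·(4)^n + B·(5)^n.
From s(0) = 5: A + B = 5.
From s(1) = 6: 4A + 5B = 6.
Solving: A = 19, B = -14.
So s(n) = 19 \cdot 4^{n} - 14 \cdot 5^{n}.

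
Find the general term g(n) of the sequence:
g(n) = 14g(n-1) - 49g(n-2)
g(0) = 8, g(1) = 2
Characteristic equation: x² - 14x + 49 = 0, which is (x - (7))².
Repeated root r = 7.
General solution: g(n) = (A + Bn)·(7)^n.
From g(0) = 8: A = 8.
From g(1) = 2: (A + B)·(7) = 2 ⇒ B = - \frac{54}{7}.
So g(n) = \left(8 - \frac{54 n}{7}\right) \cdot (7)^n.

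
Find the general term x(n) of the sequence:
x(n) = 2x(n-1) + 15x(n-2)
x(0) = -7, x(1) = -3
Characteristic equation: x² - 2x - 15 = 0, which factors as (x - (5))(x - (-3)) = 0.
Roots r₁ = 5, r₂ = -3 (distinct).
General solution: x(n) = A·(5)^n + B·(-3)^n.
From x(0) = -7: A + B = -7.
From x(1) = -3: 5A - 3B = -3.
Solving: A = -3, B = -4.
So x(n) = - 4 \left(-3\right)^{n} - 3 \cdot 5^{n}.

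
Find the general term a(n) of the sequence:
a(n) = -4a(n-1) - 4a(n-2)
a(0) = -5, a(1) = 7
Characteristic equation: x² + 4x + 4 = 0, which is (x - (-2))².
Repeated root r = -2.
General solution: a(n) = (A + Bn)·(-2)^n.
From a(0) = -5: A = -5.
From a(1) = 7: (A + B)·(-2) = 7 ⇒ B = \frac{3}{2}.
So a(n) = \left(\frac{3 n}{2} - 5\right) \cdot (-2)^n.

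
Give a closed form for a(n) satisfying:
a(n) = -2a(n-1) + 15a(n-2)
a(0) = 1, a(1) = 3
Characteristic equation: x² + 2x - 15 = 0, which factors as (x - (-5))(x - (3)) = 0.
Roots r₁ = -5, r₂ = 3 (distinct).
General solution: a(n) = A·(-5)^n + B·(3)^n.
From a(0) = 1: A + B = 1.
From a(1) = 3: -5A + 3B = 3.
Solving: A = 0, B = 1.
So a(n) = 3^{n}.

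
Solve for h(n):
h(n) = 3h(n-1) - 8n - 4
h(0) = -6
First-order linear with linear forcing.
Homogeneous solution: h_h(n) = A·(3)^n.
Try particular h_p(n) = pn + q. Substituting:
  pn + q = 3(p(n-1) + q) - 8n - 4.
Matching the n-coefficient: p = 3p - 8 ⇒ p = 4.
Matching constants: q = -3p + 3q - 4 ⇒ q = 8.
General: h(n) = A·(3)^n + 4 n + 8.
Apply h(0) = -6: A + 8 = -6 ⇒ A = -14.
So h(n) = - 14 \cdot 3^{n} + 4 n + 8.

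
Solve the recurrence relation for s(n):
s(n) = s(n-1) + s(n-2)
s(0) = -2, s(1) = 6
Characteristic equation: x² - x - 1 = 0.
Discriminant Δ = (1)² + 4·(1) = 5.
Roots r₁,₂ = (1 ± √5)/2, so r₁ = \frac{1}{2} + \frac{\sqrt{5}}{2}, r₂ = \frac{1}{2} - \frac{\sqrt{5}}{2}.
General solution: s(n) = A·r₁^n + B·r₂^n.
From the initial conditions, A + B = -2 and r₁A + r₂B = 6.
Since r₁ - r₂ = √5: A = (6 - (-2)r₂)/√5 = -1 + \frac{7 \sqrt{5}}{5}, and B = -2 - A = - \frac{7 \sqrt{5}}{5} - 1.
So s(n) = \left(-1 + \frac{7 \sqrt{5}}{5}\right)\left(\frac{1}{2} + \frac{\sqrt{5}}{2}\right)^n + \left(- \frac{7 \sqrt{5}}{5} - 1\right)\left(\frac{1}{2} - \frac{\sqrt{5}}{2}\right)^n.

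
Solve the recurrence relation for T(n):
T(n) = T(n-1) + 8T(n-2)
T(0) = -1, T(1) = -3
Characteristic equation: x² - x - 8 = 0.
Discriminant Δ = (1)² + 4·(8) = 33.
Roots r₁,₂ = (1 ± √33)/2, so r₁ = \frac{1}{2} + \frac{\sqrt{33}}{2}, r₂ = \frac{1}{2} - \frac{\sqrt{33}}{2}.
General solution: T(n) = A·r₁^n + B·r₂^n.
From the initial conditions, A + B = -1 and r₁A + r₂B = -3.
Since r₁ - r₂ = √33: A = (-3 - (-1)r₂)/√33 = - \frac{1}{2} - \frac{5 \sqrt{33}}{66}, and B = -1 - A = - \frac{1}{2} + \frac{5 \sqrt{33}}{66}.
So T(n) = \left(- \frac{1}{2} - \frac{5 \sqrt{33}}{66}\right)\left(\frac{1}{2} + \frac{\sqrt{33}}{2}\right)^n + \left(- \frac{1}{2} + \frac{5 \sqrt{33}}{66}\right)\left(\frac{1}{2} - \frac{\sqrt{33}}{2}\right)^n.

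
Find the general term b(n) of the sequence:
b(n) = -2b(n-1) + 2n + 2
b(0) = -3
First-order linear with linear forcing.
Homogeneous solution: b_h(n) = A·(-2)^n.
Try particular b_p(n) = pn + q. Substituting:
  pn + q = -2(p(n-1) + q) + 2n + 2.
Matching the n-coefficient: p = -2p + 2 ⇒ p = \frac{2}{3}.
Matching constants: q = 2p - 2q + 2 ⇒ q = \frac{10}{9}.
General: b(n) = A·(-2)^n + \frac{2 n}{3} + \frac{10}{9}.
Apply b(0) = -3: A + \frac{10}{9} = -3 ⇒ A = - \frac{37}{9}.
So b(n) = - \frac{37 \left(-2\right)^{n}}{9} + \frac{2 n}{3} + \frac{10}{9}.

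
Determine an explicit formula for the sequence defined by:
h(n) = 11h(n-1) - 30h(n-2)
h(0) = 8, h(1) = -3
Characteristic equation: x² - 11x + 30 = 0, which factors as (x - (6))(x - (5)) = 0.
Roots r₁ = 6, r₂ = 5 (distinct).
General solution: h(n) = A·(6)^n + B·(5)^n.
From h(0) = 8: A + B = 8.
From h(1) = -3: 6A + 5B = -3.
Solving: A = -43, B = 51.
So h(n) = 51 \cdot 5^{n} - 43 \cdot 6^{n}.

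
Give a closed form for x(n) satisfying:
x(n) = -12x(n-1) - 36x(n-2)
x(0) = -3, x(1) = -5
Characteristic equation: x² + 12x + 36 = 0, which is (x - (-6))².
Repeated root r = -6.
General solution: x(n) = (A + Bn)·(-6)^n.
From x(0) = -3: A = -3.
From x(1) = -5: (A + B)·(-6) = -5 ⇒ B = \frac{23}{6}.
So x(n) = \left(\frac{23 n}{6} - 3\right) \cdot (-6)^n.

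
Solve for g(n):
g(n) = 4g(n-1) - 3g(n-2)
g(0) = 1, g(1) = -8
Characteristic equation: x² - 4x + 3 = 0, which factors as (x - (3))(x - (1)) = 0.
Roots r₁ = 3, r₂ = 1 (distinct).
General solution: g(n) = A·(3)^n + B·(1)^n.
From g(0) = 1: A + B = 1.
From g(1) = -8: 3A + B = -8.
Solving: A = - \frac{9}{2}, B = \frac{11}{2}.
So g(n) = \frac{11}{2} - \frac{9 \cdot 3^{n}}{2}.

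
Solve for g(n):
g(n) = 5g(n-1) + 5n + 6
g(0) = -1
First-order linear with linear forcing.
Homogeneous solution: g_h(n) = A·(5)^n.
Try particular g_p(n) = pn + q. Substituting:
  pn + q = 5(p(n-1) + q) + 5n + 6.
Matching the n-coefficient: p = 5p + 5 ⇒ p = - \frac{5}{4}.
Matching constants: q = -5p + 5q + 6 ⇒ q = - \frac{49}{16}.
General: g(n) = A·(5)^n - \frac{5 n}{4} - \frac{49}{16}.
Apply g(0) = -1: A - \frac{49}{16} = -1 ⇒ A = \frac{33}{16}.
So g(n) = \frac{33 \cdot 5^{n}}{16} - \frac{5 n}{4} - \frac{49}{16}.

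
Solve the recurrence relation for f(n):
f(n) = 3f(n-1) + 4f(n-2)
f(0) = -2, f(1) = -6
Characteristic equation: x² - 3x - 4 = 0, which factors as (x - (-1))(x - (4)) = 0.
Roots r₁ = -1, r₂ = 4 (distinct).
General solution: f(n) = A·(-1)^n + B·(4)^n.
From f(0) = -2: A + B = -2.
From f(1) = -6: -A + 4B = -6.
Solving: A = - \frac{2}{5}, B = - \frac{8}{5}.
So f(n) = - \frac{2 \left(-1\right)^{n}}{5} - \frac{8 \cdot 4^{n}}{5}.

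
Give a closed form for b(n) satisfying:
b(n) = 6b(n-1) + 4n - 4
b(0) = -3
First-order linear with linear forcing.
Homogeneous solution: b_h(n) = A·(6)^n.
Try particular b_p(n) = pn + q. Substituting:
  pn + q = 6(p(n-1) + q) + 4n - 4.
Matching the n-coefficient: p = 6p + 4 ⇒ p = - \frac{4}{5}.
Matching constants: q = -6p + 6q - 4 ⇒ q = - \frac{4}{25}.
General: b(n) = A·(6)^n - \frac{4 n}{5} - \frac{4}{25}.
Apply b(0) = -3: A - \frac{4}{25} = -3 ⇒ A = - \frac{71}{25}.
So b(n) = - \frac{71 \cdot 6^{n}}{25} - \frac{4 n}{5} - \frac{4}{25}.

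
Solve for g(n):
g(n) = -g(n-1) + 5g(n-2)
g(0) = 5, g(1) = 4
Characteristic equation: x² + x - 5 = 0.
Discriminant Δ = (-1)² + 4·(5) = 21.
Roots r₁,₂ = (-1 ± √21)/2, so r₁ = - \frac{1}{2} + \frac{\sqrt{21}}{2}, r₂ = - \frac{\sqrt{21}}{2} - \frac{1}{2}.
General solution: g(n) = A·r₁^n + B·r₂^n.
From the initial conditions, A + B = 5 and r₁A + r₂B = 4.
Since r₁ - r₂ = √21: A = (4 - (5)r₂)/√21 = \frac{13 \sqrt{21}}{42} + \frac{5}{2}, and B = 5 - A = \frac{5}{2} - \frac{13 \sqrt{21}}{42}.
So g(n) = \left(\frac{13 \sqrt{21}}{42} + \frac{5}{2}\right)\left(- \frac{1}{2} + \frac{\sqrt{21}}{2}\right)^n + \left(\frac{5}{2} - \frac{13 \sqrt{21}}{42}\right)\left(- \frac{\sqrt{21}}{2} - \frac{1}{2}\right)^n.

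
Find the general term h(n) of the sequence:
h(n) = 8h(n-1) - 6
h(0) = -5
First-order linear non-homogeneous.
Homogeneous solution: h_h(n) = A·(8)^n.
Try constant particular solution h_p = K: K = 8K - 6 ⇒ K = \frac{6}{7}.
General: h(n) = A·(8)^n + \frac{6}{7}.
Apply h(0) = -5: A + \frac{6}{7} = -5 ⇒ A = - \frac{41}{7}.
So h(n) = \frac{6}{7} - \frac{41 \cdot 8^{n}}{7}.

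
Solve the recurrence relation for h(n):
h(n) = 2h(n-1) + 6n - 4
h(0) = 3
First-order linear with linear forcing.
Homogeneous solution: h_h(n) = A·(2)^n.
Try particular h_p(n) = pn + q. Substituting:
  pn + q = 2(p(n-1) + q) + 6n - 4.
Matching the n-coefficient: p = 2p + 6 ⇒ p = -6.
Matching constants: q = -2p + 2q - 4 ⇒ q = -8.
General: h(n) = A·(2)^n - 6 n - 8.
Apply h(0) = 3: A - 8 = 3 ⇒ A = 11.
So h(n) = 11 \cdot 2^{n} - 6 n - 8.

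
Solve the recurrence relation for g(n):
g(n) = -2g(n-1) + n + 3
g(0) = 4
First-order linear with linear forcing.
Homogeneous solution: g_h(n) = A·(-2)^n.
Try particular g_p(n) = pn + q. Substituting:
  pn + q = -2(p(n-1) + q) + n + 3.
Matching the n-coefficient: p = -2p + 1 ⇒ p = \frac{1}{3}.
Matching constants: q = 2p - 2q + 3 ⇒ q = \frac{11}{9}.
General: g(n) = A·(-2)^n + \frac{n}{3} + \frac{11}{9}.
Apply g(0) = 4: A + \frac{11}{9} = 4 ⇒ A = \frac{25}{9}.
So g(n) = \frac{25 \left(-2\right)^{n}}{9} + \frac{n}{3} + \frac{11}{9}.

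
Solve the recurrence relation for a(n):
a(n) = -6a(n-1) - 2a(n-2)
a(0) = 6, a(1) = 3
Characteristic equation: x² + 6x + 2 = 0.
Discriminant Δ = (-6)² + 4·(-2) = 28.
Roots r₁,₂ = (-6 ± √28)/2, so r₁ = -3 + \sqrt{7}, r₂ = -3 - \sqrt{7}.
General solution: a(n) = A·r₁^n + B·r₂^n.
From the initial conditions, A + B = 6 and r₁A + r₂B = 3.
Since r₁ - r₂ = √28: A = (3 - (6)r₂)/√28 = 3 + \frac{3 \sqrt{7}}{2}, and B = 6 - A = 3 - \frac{3 \sqrt{7}}{2}.
So a(n) = \left(3 + \frac{3 \sqrt{7}}{2}\right)\left(-3 + \sqrt{7}\right)^n + \left(3 - \frac{3 \sqrt{7}}{2}\right)\left(-3 - \sqrt{7}\right)^n.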